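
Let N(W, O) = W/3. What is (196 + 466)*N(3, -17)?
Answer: 662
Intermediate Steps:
N(W, O) = W/3 (N(W, O) = W*(⅓) = W/3)
(196 + 466)*N(3, -17) = (196 + 466)*((⅓)*3) = 662*1 = 662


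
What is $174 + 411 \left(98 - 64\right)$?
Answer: $14148$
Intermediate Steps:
$174 + 411 \left(98 - 64\right) = 174 + 411 \cdot 34 = 174 + 13974 = 14148$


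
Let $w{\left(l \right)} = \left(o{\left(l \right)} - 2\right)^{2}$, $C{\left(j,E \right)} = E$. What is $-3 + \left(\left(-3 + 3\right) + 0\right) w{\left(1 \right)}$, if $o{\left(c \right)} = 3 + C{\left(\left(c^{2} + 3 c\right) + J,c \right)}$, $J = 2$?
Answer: $-3$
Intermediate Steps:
$o{\left(c \right)} = 3 + c$
$w{\left(l \right)} = \left(1 + l\right)^{2}$ ($w{\left(l \right)} = \left(\left(3 + l\right) - 2\right)^{2} = \left(1 + l\right)^{2}$)
$-3 + \left(\left(-3 + 3\right) + 0\right) w{\left(1 \right)} = -3 + \left(\left(-3 + 3\right) + 0\right) \left(1 + 1\right)^{2} = -3 + \left(0 + 0\right) 2^{2} = -3 + 0 \cdot 4 = -3 + 0 = -3$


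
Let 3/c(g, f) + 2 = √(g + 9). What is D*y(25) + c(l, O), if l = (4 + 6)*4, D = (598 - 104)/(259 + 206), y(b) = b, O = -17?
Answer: 12629/465 ≈ 27.159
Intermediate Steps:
D = 494/465 ≈ 1.0624
l = 40 (l = 10*4 = 40)
c(g, f) = 3/(-2 + √(9 + g)) (c(g, f) = 3/(-2 + √(g + 9)) = 3/(-2 + √(9 + g)))
D*y(25) + c(l, O) = (494/465)*25 + 3/(-2 + √(9 + 40)) = 2470/93 + 3/(-2 + √49) = 2470/93 + 3/(-2 + 7) = 2470/93 + 3/5 = 2470/93 + 3*(⅕) = 2470/93 + ⅗ = 12629/465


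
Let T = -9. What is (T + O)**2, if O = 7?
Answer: 4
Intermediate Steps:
(T + O)**2 = (-9 + 7)**2 = (-2)**2 = 4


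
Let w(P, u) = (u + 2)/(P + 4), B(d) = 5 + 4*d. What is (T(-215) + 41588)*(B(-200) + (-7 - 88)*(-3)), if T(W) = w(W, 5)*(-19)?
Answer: -4475352510/211 ≈ -2.1210e+7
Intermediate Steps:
w(P, u) = (2 + u)/(4 + P)
T(W) = -133/(4 + W) (T(W) = ((2 + 5)/(4 + W))*(-19) = (7/(4 + W))*(-19) = -133/(4 + W))
(T(-215) + 41588)*(B(-200) + (-7 - 88)*(-3)) = (-133/(4 - 215) + 41588)*((5 + 4*(-200)) + (-7 - 88)*(-3)) = (-133/(-211) + 41588)*((5 - 800) - 95*(-3)) = (-133*(-1/211) + 41588)*(-795 + 285) = (133/211 + 41588)*(-510) = (8775201/211)*(-510) = -4475352510/211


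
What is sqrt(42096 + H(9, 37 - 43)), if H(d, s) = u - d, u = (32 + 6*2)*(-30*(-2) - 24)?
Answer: sqrt(43671) ≈ 208.98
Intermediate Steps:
u = 1584 (u = (32 + 12)*(60 - 24) = 44*36 = 1584)
H(d, s) = 1584 - d
sqrt(42096 + H(9, 37 - 43)) = sqrt(42096 + (1584 - 1*9)) = sqrt(42096 + (1584 - 9)) = sqrt(42096 + 1575) = sqrt(43671)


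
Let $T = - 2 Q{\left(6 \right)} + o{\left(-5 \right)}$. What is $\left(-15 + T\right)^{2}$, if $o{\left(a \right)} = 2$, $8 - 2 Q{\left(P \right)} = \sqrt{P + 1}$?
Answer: $\left(21 - \sqrt{7}\right)^{2} \approx 336.88$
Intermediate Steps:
$Q{\left(P \right)} = 4 - \frac{\sqrt{1 + P}}{2}$ ($Q{\left(P \right)} = 4 - \frac{\sqrt{P + 1}}{2} = 4 - \frac{\sqrt{1 + P}}{2}$)
$T = -6 + \sqrt{7}$ ($T = - 2 \left(4 - \frac{\sqrt{1 + 6}}{2}\right) + 2 = - 2 \left(4 - \frac{\sqrt{7}}{2}\right) + 2 = \left(-8 + \sqrt{7}\right) + 2 = -6 + \sqrt{7} \approx -3.3542$)
$\left(-15 + T\right)^{2} = \left(-15 - \left(6 - \sqrt{7}\right)\right)^{2} = \left(-21 + \sqrt{7}\right)^{2}$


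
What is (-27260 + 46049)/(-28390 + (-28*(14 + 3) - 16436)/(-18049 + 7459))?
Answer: -99487755/150316594 ≈ -0.66185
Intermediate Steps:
(-27260 + 46049)/(-28390 + (-28*(14 + 3) - 16436)/(-18049 + 7459)) = 18789/(-28390 + (-28*17 - 16436)/(-10590)) = 18789/(-28390 + (-476 - 16436)*(-1/10590)) = 18789/(-28390 - 16912*(-1/10590)) = 18789/(-28390 + 8456/5295) = 18789/(-150316594/5295) = 18789*(-5295/150316594) = -99487755/150316594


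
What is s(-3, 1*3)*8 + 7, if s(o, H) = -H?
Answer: -17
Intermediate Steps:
s(-3, 1*3)*8 + 7 = -3*8 + 7 = -24 + 7 = -17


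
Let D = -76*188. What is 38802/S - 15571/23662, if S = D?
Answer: -285152843/84520664 ≈ -3.3738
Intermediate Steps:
D = -14288
S = -14288
38802/S - 15571/23662 = 38802/(-14288) - 15571/23662 = 38802*(-1/14288) - 15571*1/23662 = -19401/7144 - 15571/23662 = -285152843/84520664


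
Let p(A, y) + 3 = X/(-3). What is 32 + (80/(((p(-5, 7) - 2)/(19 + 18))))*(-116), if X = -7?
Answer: 128792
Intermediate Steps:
p(A, y) = -⅔ (p(A, y) = -3 - 7/(-3) = -3 - 7*(-⅓) = -3 + 7/3 = -⅔)
32 + (80/(((p(-5, 7) - 2)/(19 + 18))))*(-116) = 32 + (80/(((-⅔ - 2)/(19 + 18))))*(-116) = 32 + (80/((-8/3/37)))*(-116) = 32 + (80/((-8/3*1/37)))*(-116) = 32 + (80/(-8/111))*(-116) = 32 + (80*(-111/8))*(-116) = 32 - 1110*(-116) = 32 + 128760 = 128792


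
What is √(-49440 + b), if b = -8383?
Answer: I*√57823 ≈ 240.46*I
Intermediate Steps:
√(-49440 + b) = √(-49440 - 8383) = √(-57823) = I*√57823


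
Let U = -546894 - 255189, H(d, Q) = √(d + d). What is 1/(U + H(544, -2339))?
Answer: -802083/643337137801 - 8*√17/643337137801 ≈ -1.2468e-6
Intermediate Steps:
H(d, Q) = √2*√d (H(d, Q) = √(2*d) = √2*√d)
U = -802083
1/(U + H(544, -2339)) = 1/(-802083 + √2*√544) = 1/(-802083 + √2*(4*√34)) = 1/(-802083 + 8*√17)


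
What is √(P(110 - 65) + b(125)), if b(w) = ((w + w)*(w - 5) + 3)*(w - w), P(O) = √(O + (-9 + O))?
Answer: 3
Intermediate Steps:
P(O) = √(-9 + 2*O)
b(w) = 0 (b(w) = ((2*w)*(-5 + w) + 3)*0 = (2*w*(-5 + w) + 3)*0 = (3 + 2*w*(-5 + w))*0 = 0)
√(P(110 - 65) + b(125)) = √(√(-9 + 2*(110 - 65)) + 0) = √(√(-9 + 2*45) + 0) = √(√(-9 + 90) + 0) = √(√81 + 0) = √(9 + 0) = √9 = 3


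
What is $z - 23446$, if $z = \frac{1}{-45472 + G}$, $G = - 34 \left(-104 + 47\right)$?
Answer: $- \frac{1020698165}{43534} \approx -23446.0$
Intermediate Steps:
$G = 1938$ ($G = \left(-34\right) \left(-57\right) = 1938$)
$z = - \frac{1}{43534}$ ($z = \frac{1}{-45472 + 1938} = \frac{1}{-43534} = - \frac{1}{43534} \approx -2.2971 \cdot 10^{-5}$)
$z - 23446 = - \frac{1}{43534} - 23446 = - \frac{1020698165}{43534}$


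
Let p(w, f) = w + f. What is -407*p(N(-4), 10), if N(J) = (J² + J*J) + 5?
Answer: -19129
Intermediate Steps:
N(J) = 5 + 2*J² (N(J) = (J² + J²) + 5 = 2*J² + 5 = 5 + 2*J²)
p(w, f) = f + w
-407*p(N(-4), 10) = -407*(10 + (5 + 2*(-4)²)) = -407*(10 + (5 + 2*16)) = -407*(10 + (5 + 32)) = -407*(10 + 37) = -407*47 = -19129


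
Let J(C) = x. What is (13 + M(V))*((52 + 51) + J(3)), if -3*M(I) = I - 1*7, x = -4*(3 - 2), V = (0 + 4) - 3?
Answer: 1485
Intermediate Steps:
V = 1 (V = 4 - 3 = 1)
x = -4 (x = -4*1 = -4)
J(C) = -4
M(I) = 7/3 - I/3 (M(I) = -(I - 1*7)/3 = -(I - 7)/3 = -(-7 + I)/3 = 7/3 - I/3)
(13 + M(V))*((52 + 51) + J(3)) = (13 + (7/3 - ⅓*1))*((52 + 51) - 4) = (13 + (7/3 - ⅓))*(103 - 4) = (13 + 2)*99 = 15*99 = 1485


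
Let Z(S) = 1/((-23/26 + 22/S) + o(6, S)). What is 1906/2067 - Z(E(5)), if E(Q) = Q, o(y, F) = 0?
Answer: 602332/944619 ≈ 0.63765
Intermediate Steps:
Z(S) = 1/(-23/26 + 22/S) (Z(S) = 1/((-23/26 + 22/S) + 0) = 1/(-23/26 + 22/S))
1906/2067 - Z(E(5)) = 1906/2067 - 26*5/(572 - 23*5) = 1906*(1/2067) - 26*5/(572 - 115) = 1906/2067 - 26*5/457 = 1906/2067 - 1*130/457 = 1906/2067 - 130/457 = 602332/944619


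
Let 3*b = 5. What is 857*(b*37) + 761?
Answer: 160828/3 ≈ 53609.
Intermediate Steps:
b = 5/3 (b = (⅓)*5 = 5/3 ≈ 1.6667)
857*(b*37) + 761 = 857*((5/3)*37) + 761 = 857*(185/3) + 761 = 158545/3 + 761 = 160828/3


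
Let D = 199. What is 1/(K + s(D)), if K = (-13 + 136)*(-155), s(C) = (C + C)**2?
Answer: 1/139339 ≈ 7.1767e-6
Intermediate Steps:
s(C) = 4*C**2 (s(C) = (2*C)**2 = 4*C**2)
K = -19065 (K = 123*(-155) = -19065)
1/(K + s(D)) = 1/(-19065 + 4*199**2) = 1/(-19065 + 4*39601) = 1/(-19065 + 158404) = 1/139339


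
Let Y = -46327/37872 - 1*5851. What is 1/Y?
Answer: -37872/221635399 ≈ -0.00017088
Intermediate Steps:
Y = -221635399/37872 (Y = -46327*1/37872 - 5851 = -46327/37872 - 5851 = -221635399/37872 ≈ -5852.2)
1/Y = 1/(-221635399/37872) = -37872/221635399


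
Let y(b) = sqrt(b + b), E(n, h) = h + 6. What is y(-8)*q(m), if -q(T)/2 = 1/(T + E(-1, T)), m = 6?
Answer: -4*I/9 ≈ -0.44444*I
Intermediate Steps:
E(n, h) = 6 + h
y(b) = sqrt(2)*sqrt(b) (y(b) = sqrt(2*b) = sqrt(2)*sqrt(b))
q(T) = -2/(6 + 2*T) (q(T) = -2/(T + (6 + T)) = -2/(6 + 2*T))
y(-8)*q(m) = (sqrt(2)*sqrt(-8))*(-1/(3 + 6)) = (sqrt(2)*(2*I*sqrt(2)))*(-1/9) = (4*I)*(-1*1/9) = (4*I)*(-1/9) = -4*I/9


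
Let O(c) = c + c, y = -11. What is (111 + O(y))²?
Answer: 7921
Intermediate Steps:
O(c) = 2*c
(111 + O(y))² = (111 + 2*(-11))² = (111 - 22)² = 89² = 7921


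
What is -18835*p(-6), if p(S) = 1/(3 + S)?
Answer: 18835/3 ≈ 6278.3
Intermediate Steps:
-18835*p(-6) = -18835/(3 - 6) = -18835/(-3) = -18835*(-⅓) = 18835/3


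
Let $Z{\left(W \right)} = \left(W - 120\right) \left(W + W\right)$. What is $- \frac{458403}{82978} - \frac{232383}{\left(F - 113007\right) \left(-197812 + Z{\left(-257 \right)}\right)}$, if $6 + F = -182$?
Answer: $- \frac{52334804138616}{9472532615035} \approx -5.5249$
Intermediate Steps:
$Z{\left(W \right)} = 2 W \left(-120 + W\right)$ ($Z{\left(W \right)} = \left(-120 + W\right) 2 W = 2 W \left(-120 + W\right)$)
$F = -188$ ($F = -6 - 182 = -188$)
$- \frac{458403}{82978} - \frac{232383}{\left(F - 113007\right) \left(-197812 + Z{\left(-257 \right)}\right)} = - \frac{458403}{82978} - \frac{232383}{\left(-188 - 113007\right) \left(-197812 + 2 \left(-257\right) \left(-120 - 257\right)\right)} = \left(-458403\right) \frac{1}{82978} - \frac{232383}{\left(-113195\right) \left(-197812 + 2 \left(-257\right) \left(-377\right)\right)} = - \frac{458403}{82978} - \frac{232383}{\left(-113195\right) \left(-197812 + 193778\right)} = - \frac{458403}{82978} - \frac{232383}{\left(-113195\right) \left(-4034\right)} = - \frac{458403}{82978} - \frac{232383}{456628630} = - \frac{52334804138616}{9472532615035}$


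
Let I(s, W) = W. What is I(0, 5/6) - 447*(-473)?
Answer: 1268591/6 ≈ 2.1143e+5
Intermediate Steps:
I(0, 5/6) - 447*(-473) = 5/6 - 447*(-473) = 5*(1/6) + 211431 = 5/6 + 211431 = 1268591/6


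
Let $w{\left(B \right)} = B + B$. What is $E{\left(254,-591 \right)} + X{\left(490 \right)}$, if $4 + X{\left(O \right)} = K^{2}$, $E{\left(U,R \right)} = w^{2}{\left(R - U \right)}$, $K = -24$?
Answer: $2856672$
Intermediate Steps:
$w{\left(B \right)} = 2 B$
$E{\left(U,R \right)} = \left(- 2 U + 2 R\right)^{2}$ ($E{\left(U,R \right)} = \left(2 \left(R - U\right)\right)^{2} = \left(- 2 U + 2 R\right)^{2}$)
$X{\left(O \right)} = 572$ ($X{\left(O \right)} = -4 + \left(-24\right)^{2} = -4 + 576 = 572$)
$E{\left(254,-591 \right)} + X{\left(490 \right)} = 4 \left(-591 - 254\right)^{2} + 572 = 4 \left(-845\right)^{2} + 572 = 4 \cdot 714025 + 572 = 2856100 + 572 = 2856672$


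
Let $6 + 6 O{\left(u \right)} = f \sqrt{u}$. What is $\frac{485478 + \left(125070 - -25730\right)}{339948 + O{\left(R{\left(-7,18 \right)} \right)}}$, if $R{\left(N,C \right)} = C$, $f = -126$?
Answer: $\frac{216300797266}{115563954871} + \frac{40085514 \sqrt{2}}{115563954871} \approx 1.8722$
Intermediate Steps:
$O{\left(u \right)} = -1 - 21 \sqrt{u}$ ($O{\left(u \right)} = -1 + \frac{\left(-126\right) \sqrt{u}}{6} = -1 - 21 \sqrt{u}$)
$\frac{485478 + \left(125070 - -25730\right)}{339948 + O{\left(R{\left(-7,18 \right)} \right)}} = \frac{485478 + \left(125070 - -25730\right)}{339948 - \left(1 + 21 \sqrt{18}\right)} = \frac{485478 + \left(125070 + 25730\right)}{339948 - \left(1 + 21 \cdot 3 \sqrt{2}\right)} = \frac{485478 + 150800}{339948 - \left(1 + 63 \sqrt{2}\right)} = \frac{636278}{339947 - 63 \sqrt{2}}$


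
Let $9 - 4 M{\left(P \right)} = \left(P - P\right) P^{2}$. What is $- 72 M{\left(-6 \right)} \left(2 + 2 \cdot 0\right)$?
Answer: $-324$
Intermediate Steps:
$M{\left(P \right)} = \frac{9}{4}$ ($M{\left(P \right)} = \frac{9}{4} - \frac{\left(P - P\right) P^{2}}{4} = \frac{9}{4} - \frac{0 P^{2}}{4} = \frac{9}{4} - 0 = \frac{9}{4} + 0 = \frac{9}{4}$)
$- 72 M{\left(-6 \right)} \left(2 + 2 \cdot 0\right) = \left(-72\right) \frac{9}{4} \left(2 + 2 \cdot 0\right) = - 162 \left(2 + 0\right) = \left(-162\right) 2 = -324$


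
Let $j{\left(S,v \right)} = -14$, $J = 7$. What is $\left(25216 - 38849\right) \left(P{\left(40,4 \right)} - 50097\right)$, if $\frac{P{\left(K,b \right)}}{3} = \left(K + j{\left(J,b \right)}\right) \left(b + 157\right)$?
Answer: $511769187$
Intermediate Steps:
$P{\left(K,b \right)} = 3 \left(-14 + K\right) \left(157 + b\right)$ ($P{\left(K,b \right)} = 3 \left(K - 14\right) \left(b + 157\right) = 3 \left(-14 + K\right) \left(157 + b\right)$)
$\left(25216 - 38849\right) \left(P{\left(40,4 \right)} - 50097\right) = \left(25216 - 38849\right) \left(\left(-6594 - 168 + 471 \cdot 40 + 3 \cdot 40 \cdot 4\right) - 50097\right) = - 13633 \left(\left(-6594 - 168 + 18840 + 480\right) - 50097\right) = - 13633 \left(12558 - 50097\right) = \left(-13633\right) \left(-37539\right) = 511769187$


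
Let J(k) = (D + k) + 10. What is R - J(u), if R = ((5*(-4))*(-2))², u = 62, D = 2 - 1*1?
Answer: 1527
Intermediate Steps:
D = 1 (D = 2 - 1 = 1)
J(k) = 11 + k (J(k) = (1 + k) + 10 = 11 + k)
R = 1600 (R = (-20*(-2))² = 40² = 1600)
R - J(u) = 1600 - (11 + 62) = 1600 - 1*73 = 1600 - 73 = 1527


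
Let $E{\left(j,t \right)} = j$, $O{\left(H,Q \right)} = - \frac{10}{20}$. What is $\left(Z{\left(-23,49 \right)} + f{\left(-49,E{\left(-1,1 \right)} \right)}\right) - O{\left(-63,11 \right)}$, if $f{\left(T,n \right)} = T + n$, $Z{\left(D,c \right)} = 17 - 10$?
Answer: $- \frac{85}{2} \approx -42.5$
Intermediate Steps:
$O{\left(H,Q \right)} = - \frac{1}{2}$ ($O{\left(H,Q \right)} = \left(-10\right) \frac{1}{20} = - \frac{1}{2}$)
$Z{\left(D,c \right)} = 7$ ($Z{\left(D,c \right)} = 17 - 10 = 7$)
$\left(Z{\left(-23,49 \right)} + f{\left(-49,E{\left(-1,1 \right)} \right)}\right) - O{\left(-63,11 \right)} = \left(7 - 50\right) - - \frac{1}{2} = \left(7 - 50\right) + \frac{1}{2} = -43 + \frac{1}{2} = - \frac{85}{2}$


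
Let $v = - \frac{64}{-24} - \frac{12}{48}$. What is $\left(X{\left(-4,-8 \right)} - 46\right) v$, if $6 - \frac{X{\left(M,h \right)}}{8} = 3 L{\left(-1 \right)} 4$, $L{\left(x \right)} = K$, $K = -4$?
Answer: $\frac{5597}{6} \approx 932.83$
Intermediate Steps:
$L{\left(x \right)} = -4$
$X{\left(M,h \right)} = 432$ ($X{\left(M,h \right)} = 48 - 8 \cdot 3 \left(-4\right) 4 = 48 - 8 \left(\left(-12\right) 4\right) = 48 - -384 = 48 + 384 = 432$)
$v = \frac{29}{12}$ ($v = \left(-64\right) \left(- \frac{1}{24}\right) - \frac{1}{4} = \frac{8}{3} - \frac{1}{4} = \frac{29}{12} \approx 2.4167$)
$\left(X{\left(-4,-8 \right)} - 46\right) v = \left(432 - 46\right) \frac{29}{12} = 386 \cdot \frac{29}{12} = \frac{5597}{6}$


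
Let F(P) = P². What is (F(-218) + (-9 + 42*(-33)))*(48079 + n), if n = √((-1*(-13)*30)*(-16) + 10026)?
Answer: 2217836191 + 46129*√3786 ≈ 2.2207e+9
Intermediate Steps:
n = √3786 (n = √((13*30)*(-16) + 10026) = √(390*(-16) + 10026) = √(-6240 + 10026) = √3786 ≈ 61.530)
(F(-218) + (-9 + 42*(-33)))*(48079 + n) = ((-218)² + (-9 + 42*(-33)))*(48079 + √3786) = (47524 + (-9 - 1386))*(48079 + √3786) = (47524 - 1395)*(48079 + √3786) = 46129*(48079 + √3786) = 2217836191 + 46129*√3786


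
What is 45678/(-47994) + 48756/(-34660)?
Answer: -163466456/69311335 ≈ -2.3584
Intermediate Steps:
45678/(-47994) + 48756/(-34660) = 45678*(-1/47994) + 48756*(-1/34660) = -7613/7999 - 12189/8665 = -163466456/69311335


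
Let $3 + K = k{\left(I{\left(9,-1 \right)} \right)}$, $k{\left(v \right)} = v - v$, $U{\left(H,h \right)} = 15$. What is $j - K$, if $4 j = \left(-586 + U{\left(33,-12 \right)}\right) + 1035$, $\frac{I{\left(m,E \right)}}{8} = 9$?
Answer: $119$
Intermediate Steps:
$I{\left(m,E \right)} = 72$ ($I{\left(m,E \right)} = 8 \cdot 9 = 72$)
$k{\left(v \right)} = 0$
$K = -3$ ($K = -3 + 0 = -3$)
$j = 116$ ($j = \frac{\left(-586 + 15\right) + 1035}{4} = \frac{-571 + 1035}{4} = \frac{1}{4} \cdot 464 = 116$)
$j - K = 116 - -3 = 116 + 3 = 119$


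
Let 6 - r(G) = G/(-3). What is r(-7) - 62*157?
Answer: -29191/3 ≈ -9730.3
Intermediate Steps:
r(G) = 6 + G/3 (r(G) = 6 - G/(-3) = 6 - G*(-1)/3 = 6 - (-1)*G/3 = 6 + G/3)
r(-7) - 62*157 = (6 + (⅓)*(-7)) - 62*157 = (6 - 7/3) - 9734 = 11/3 - 9734 = -29191/3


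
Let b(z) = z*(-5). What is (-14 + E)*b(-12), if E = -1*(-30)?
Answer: 960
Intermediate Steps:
b(z) = -5*z
E = 30
(-14 + E)*b(-12) = (-14 + 30)*(-5*(-12)) = 16*60 = 960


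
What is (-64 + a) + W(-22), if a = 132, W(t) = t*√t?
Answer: 68 - 22*I*√22 ≈ 68.0 - 103.19*I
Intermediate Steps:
W(t) = t^(3/2)
(-64 + a) + W(-22) = (-64 + 132) + (-22)^(3/2) = 68 - 22*I*√22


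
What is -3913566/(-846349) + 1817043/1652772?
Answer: 2668694943653/466273976476 ≈ 5.7234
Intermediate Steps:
-3913566/(-846349) + 1817043/1652772 = -3913566*(-1/846349) + 1817043*(1/1652772) = 3913566/846349 + 605681/550924 = 2668694943653/466273976476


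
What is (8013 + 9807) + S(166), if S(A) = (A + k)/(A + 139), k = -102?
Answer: 5435164/305 ≈ 17820.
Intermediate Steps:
S(A) = (-102 + A)/(139 + A) (S(A) = (A - 102)/(A + 139) = (-102 + A)/(139 + A))
(8013 + 9807) + S(166) = (8013 + 9807) + (-102 + 166)/(139 + 166) = 17820 + 64/305 = 5435164/305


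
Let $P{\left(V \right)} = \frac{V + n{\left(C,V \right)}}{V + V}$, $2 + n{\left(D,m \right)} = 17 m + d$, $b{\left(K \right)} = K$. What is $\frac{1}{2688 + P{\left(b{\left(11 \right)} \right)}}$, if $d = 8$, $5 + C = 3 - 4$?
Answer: $\frac{11}{29670} \approx 0.00037074$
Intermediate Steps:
$C = -6$ ($C = -5 + \left(3 - 4\right) = -5 - 1 = -6$)
$n{\left(D,m \right)} = 6 + 17 m$ ($n{\left(D,m \right)} = -2 + \left(17 m + 8\right) = -2 + \left(8 + 17 m\right) = 6 + 17 m$)
$P{\left(V \right)} = \frac{6 + 18 V}{2 V}$ ($P{\left(V \right)} = \frac{V + \left(6 + 17 V\right)}{V + V} = \frac{6 + 18 V}{2 V}$)
$\frac{1}{2688 + P{\left(b{\left(11 \right)} \right)}} = \frac{1}{2688 + \left(9 + \frac{3}{11}\right)} = \frac{1}{2688 + \frac{102}{11}} = \frac{1}{\frac{29670}{11}} = \frac{11}{29670}$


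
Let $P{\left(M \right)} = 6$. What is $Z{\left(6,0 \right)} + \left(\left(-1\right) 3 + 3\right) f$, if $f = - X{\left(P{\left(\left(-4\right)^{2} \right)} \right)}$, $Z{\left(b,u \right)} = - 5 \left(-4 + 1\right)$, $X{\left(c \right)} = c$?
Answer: $15$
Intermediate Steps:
$Z{\left(b,u \right)} = 15$ ($Z{\left(b,u \right)} = \left(-5\right) \left(-3\right) = 15$)
$f = -6$ ($f = \left(-1\right) 6 = -6$)
$Z{\left(6,0 \right)} + \left(\left(-1\right) 3 + 3\right) f = 15 + \left(\left(-1\right) 3 + 3\right) \left(-6\right) = 15 + \left(-3 + 3\right) \left(-6\right) = 15 + 0 \left(-6\right) = 15 + 0 = 15$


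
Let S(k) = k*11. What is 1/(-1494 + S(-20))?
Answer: -1/1714 ≈ -0.00058343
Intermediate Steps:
S(k) = 11*k
1/(-1494 + S(-20)) = 1/(-1494 + 11*(-20)) = 1/(-1494 - 220) = 1/(-1714) = -1/1714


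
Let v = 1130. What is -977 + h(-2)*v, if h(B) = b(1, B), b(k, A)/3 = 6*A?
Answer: -41657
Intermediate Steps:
b(k, A) = 18*A (b(k, A) = 3*(6*A) = 18*A)
h(B) = 18*B
-977 + h(-2)*v = -977 + (18*(-2))*1130 = -977 - 36*1130 = -977 - 40680 = -41657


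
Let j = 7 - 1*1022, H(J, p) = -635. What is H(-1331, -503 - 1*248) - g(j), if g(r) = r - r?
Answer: -635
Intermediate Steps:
j = -1015 (j = 7 - 1022 = -1015)
g(r) = 0
H(-1331, -503 - 1*248) - g(j) = -635 - 1*0 = -635 + 0 = -635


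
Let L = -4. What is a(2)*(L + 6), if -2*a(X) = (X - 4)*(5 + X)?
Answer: 14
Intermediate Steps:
a(X) = -(-4 + X)*(5 + X)/2 (a(X) = -(X - 4)*(5 + X)/2 = -(-4 + X)*(5 + X)/2)
a(2)*(L + 6) = (10 - ½*2 - ½*2²)*(-4 + 6) = (10 - 1 - ½*4)*2 = (10 - 1 - 2)*2 = 7*2 = 14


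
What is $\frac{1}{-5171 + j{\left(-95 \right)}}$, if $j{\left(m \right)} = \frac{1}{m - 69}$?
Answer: $- \frac{164}{848045} \approx -0.00019339$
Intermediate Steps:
$j{\left(m \right)} = \frac{1}{-69 + m}$
$\frac{1}{-5171 + j{\left(-95 \right)}} = \frac{1}{-5171 + \frac{1}{-69 - 95}} = \frac{1}{-5171 + \frac{1}{-164}} = \frac{1}{-5171 - \frac{1}{164}} = \frac{1}{- \frac{848045}{164}} = - \frac{164}{848045}$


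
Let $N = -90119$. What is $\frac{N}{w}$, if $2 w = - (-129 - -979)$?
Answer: $\frac{90119}{425} \approx 212.04$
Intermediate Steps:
$w = -425$ ($w = \frac{\left(-1\right) \left(-129 - -979\right)}{2} = \frac{\left(-1\right) \left(-129 + 979\right)}{2} = \frac{\left(-1\right) 850}{2} = \frac{1}{2} \left(-850\right) = -425$)
$\frac{N}{w} = - \frac{90119}{-425} = \left(-90119\right) \left(- \frac{1}{425}\right) = \frac{90119}{425}$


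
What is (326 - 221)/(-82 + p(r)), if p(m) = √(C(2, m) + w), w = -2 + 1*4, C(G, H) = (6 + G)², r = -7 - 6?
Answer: -4305/3329 - 105*√66/6658 ≈ -1.4213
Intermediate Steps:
r = -13
w = 2 (w = -2 + 4 = 2)
p(m) = √66 (p(m) = √((6 + 2)² + 2) = √(8² + 2) = √(64 + 2) = √66)
(326 - 221)/(-82 + p(r)) = (326 - 221)/(-82 + √66) = 105/(-82 + √66)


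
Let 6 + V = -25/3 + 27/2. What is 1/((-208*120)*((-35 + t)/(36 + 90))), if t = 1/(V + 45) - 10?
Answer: 371/3305536 ≈ 0.00011224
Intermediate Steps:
V = -⅚ (V = -6 + (-25/3 + 27/2) = -6 + 31/6 = -⅚ ≈ -0.83333)
t = -2644/265 (t = 1/(-⅚ + 45) - 10 = 1/(265/6) - 10 = 6/265 - 10 = -2644/265 ≈ -9.9774)
1/((-208*120)*((-35 + t)/(36 + 90))) = 1/((-208*120)*((-35 - 2644/265)/(36 + 90))) = 1/(-(-59499648)/(53*126)) = 1/(-24960*(-3973/11130)) = 1/(3305536/371) = 371/3305536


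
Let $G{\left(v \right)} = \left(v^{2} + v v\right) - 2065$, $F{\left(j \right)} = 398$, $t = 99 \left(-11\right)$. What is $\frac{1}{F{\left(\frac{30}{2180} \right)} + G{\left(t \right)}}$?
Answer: $\frac{1}{2370175} \approx 4.2191 \cdot 10^{-7}$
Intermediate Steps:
$t = -1089$
$G{\left(v \right)} = -2065 + 2 v^{2}$ ($G{\left(v \right)} = \left(v^{2} + v^{2}\right) - 2065 = 2 v^{2} - 2065 = -2065 + 2 v^{2}$)
$\frac{1}{F{\left(\frac{30}{2180} \right)} + G{\left(t \right)}} = \frac{1}{398 - \left(2065 - 2 \left(-1089\right)^{2}\right)} = \frac{1}{398 + \left(-2065 + 2 \cdot 1185921\right)} = \frac{1}{398 + \left(-2065 + 2371842\right)} = \frac{1}{398 + 2369777} = \frac{1}{2370175}$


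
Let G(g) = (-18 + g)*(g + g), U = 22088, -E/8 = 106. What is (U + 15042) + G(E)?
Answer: 1505866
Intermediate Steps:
E = -848 (E = -8*106 = -848)
G(g) = 2*g*(-18 + g) (G(g) = (-18 + g)*(2*g) = 2*g*(-18 + g))
(U + 15042) + G(E) = (22088 + 15042) + 2*(-848)*(-18 - 848) = 37130 + 2*(-848)*(-866) = 37130 + 1468736 = 1505866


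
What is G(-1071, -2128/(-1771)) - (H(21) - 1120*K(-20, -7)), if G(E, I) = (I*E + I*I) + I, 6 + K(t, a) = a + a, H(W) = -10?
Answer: -1515364934/64009 ≈ -23674.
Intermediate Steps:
K(t, a) = -6 + 2*a (K(t, a) = -6 + (a + a) = -6 + 2*a)
G(E, I) = I + I² + E*I (G(E, I) = (E*I + I²) + I = (I² + E*I) + I = I + I² + E*I)
G(-1071, -2128/(-1771)) - (H(21) - 1120*K(-20, -7)) = (-2128/(-1771))*(1 - 1071 - 2128/(-1771)) - (-10 - 1120*(-6 + 2*(-7))) = (-2128*(-1/1771))*(1 - 1071 - 2128*(-1/1771)) - (-10 - 1120*(-6 - 14)) = 304*(1 - 1071 + 304/253)/253 - (-10 - 1120*(-20)) = (304/253)*(-270406/253) - (-10 + 22400) = -82203424/64009 - 1*22390 = -82203424/64009 - 22390 = -1515364934/64009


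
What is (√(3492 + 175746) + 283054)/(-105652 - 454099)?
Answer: -283054/559751 - √179238/559751 ≈ -0.50643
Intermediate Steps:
(√(3492 + 175746) + 283054)/(-105652 - 454099) = (√179238 + 283054)/(-559751) = (283054 + √179238)*(-1/559751) = -283054/559751 - √179238/559751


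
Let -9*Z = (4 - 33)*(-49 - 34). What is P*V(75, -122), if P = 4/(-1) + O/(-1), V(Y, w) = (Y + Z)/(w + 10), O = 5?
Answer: -433/28 ≈ -15.464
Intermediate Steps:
Z = -2407/9 (Z = -(4 - 33)*(-49 - 34)/9 = -(-29)*(-83)/9 = -⅑*2407 = -2407/9 ≈ -267.44)
V(Y, w) = (-2407/9 + Y)/(10 + w) (V(Y, w) = (Y - 2407/9)/(w + 10) = (-2407/9 + Y)/(10 + w))
P = -9 (P = 4/(-1) + 5/(-1) = 4*(-1) + 5*(-1) = -4 - 5 = -9)
P*V(75, -122) = -9*(-2407/9 + 75)/(10 - 122) = -9*(-1732)/((-112)*9) = -(-9)*(-1732)/(112*9) = -9*433/252 = -433/28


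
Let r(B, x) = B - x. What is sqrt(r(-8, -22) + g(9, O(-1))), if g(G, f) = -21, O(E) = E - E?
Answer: I*sqrt(7) ≈ 2.6458*I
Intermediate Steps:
O(E) = 0
sqrt(r(-8, -22) + g(9, O(-1))) = sqrt((-8 - 1*(-22)) - 21) = sqrt((-8 + 22) - 21) = sqrt(14 - 21) = sqrt(-7) = I*sqrt(7)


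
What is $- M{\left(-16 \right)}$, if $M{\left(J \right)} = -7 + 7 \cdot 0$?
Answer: $7$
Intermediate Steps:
$M{\left(J \right)} = -7$ ($M{\left(J \right)} = -7 + 0 = -7$)
$- M{\left(-16 \right)} = \left(-1\right) \left(-7\right) = 7$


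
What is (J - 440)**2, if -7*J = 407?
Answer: 12159169/49 ≈ 2.4815e+5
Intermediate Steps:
J = -407/7 (J = -1/7*407 = -407/7 ≈ -58.143)
(J - 440)**2 = (-407/7 - 440)**2 = (-3487/7)**2 = 12159169/49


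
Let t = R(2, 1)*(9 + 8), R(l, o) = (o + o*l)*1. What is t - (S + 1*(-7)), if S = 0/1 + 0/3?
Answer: 58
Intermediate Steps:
S = 0 (S = 0*1 + 0*(1/3) = 0 + 0 = 0)
R(l, o) = o + l*o (R(l, o) = (o + l*o)*1 = o + l*o)
t = 51 (t = (1*(1 + 2))*(9 + 8) = (1*3)*17 = 3*17 = 51)
t - (S + 1*(-7)) = 51 - (0 + 1*(-7)) = 51 - (0 - 7) = 51 - 1*(-7) = 51 + 7 = 58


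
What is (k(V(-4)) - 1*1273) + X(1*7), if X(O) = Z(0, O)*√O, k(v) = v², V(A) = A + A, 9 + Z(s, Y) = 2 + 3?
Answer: -1209 - 4*√7 ≈ -1219.6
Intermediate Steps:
Z(s, Y) = -4 (Z(s, Y) = -9 + (2 + 3) = -9 + 5 = -4)
V(A) = 2*A
X(O) = -4*√O
(k(V(-4)) - 1*1273) + X(1*7) = ((2*(-4))² - 1*1273) - 4*√7 = ((-8)² - 1273) - 4*√7 = (64 - 1273) - 4*√7 = -1209 - 4*√7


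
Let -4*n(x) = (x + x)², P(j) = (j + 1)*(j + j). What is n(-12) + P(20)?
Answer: 696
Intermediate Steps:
P(j) = 2*j*(1 + j) (P(j) = (1 + j)*(2*j) = 2*j*(1 + j))
n(x) = -x² (n(x) = -(x + x)²/4 = -4*x²/4 = -x²)
n(-12) + P(20) = -1*(-12)² + 2*20*(1 + 20) = -1*144 + 2*20*21 = -144 + 840 = 696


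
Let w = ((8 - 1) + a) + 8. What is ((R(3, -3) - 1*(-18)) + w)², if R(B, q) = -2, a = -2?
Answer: 841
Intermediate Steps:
w = 13 (w = ((8 - 1) - 2) + 8 = (7 - 2) + 8 = 5 + 8 = 13)
((R(3, -3) - 1*(-18)) + w)² = ((-2 - 1*(-18)) + 13)² = ((-2 + 18) + 13)² = (16 + 13)² = 29² = 841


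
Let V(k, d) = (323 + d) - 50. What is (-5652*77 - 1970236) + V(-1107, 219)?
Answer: -2404948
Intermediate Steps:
V(k, d) = 273 + d
(-5652*77 - 1970236) + V(-1107, 219) = (-5652*77 - 1970236) + (273 + 219) = (-435204 - 1970236) + 492 = -2405440 + 492 = -2404948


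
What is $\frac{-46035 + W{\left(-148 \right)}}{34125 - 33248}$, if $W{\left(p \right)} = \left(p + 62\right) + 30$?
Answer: $- \frac{46091}{877} \approx -52.555$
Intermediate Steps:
$W{\left(p \right)} = 92 + p$ ($W{\left(p \right)} = \left(62 + p\right) + 30 = 92 + p$)
$\frac{-46035 + W{\left(-148 \right)}}{34125 - 33248} = \frac{-46035 + \left(92 - 148\right)}{34125 - 33248} = \frac{-46035 - 56}{877} = \left(-46091\right) \frac{1}{877} = - \frac{46091}{877}$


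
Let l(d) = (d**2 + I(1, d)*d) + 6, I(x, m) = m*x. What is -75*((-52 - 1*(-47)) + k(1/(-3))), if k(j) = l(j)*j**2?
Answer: 8725/27 ≈ 323.15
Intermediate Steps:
l(d) = 6 + 2*d**2 (l(d) = (d**2 + (d*1)*d) + 6 = (d**2 + d*d) + 6 = (d**2 + d**2) + 6 = 2*d**2 + 6 = 6 + 2*d**2)
k(j) = j**2*(6 + 2*j**2) (k(j) = (6 + 2*j**2)*j**2 = j**2*(6 + 2*j**2))
-75*((-52 - 1*(-47)) + k(1/(-3))) = -75*((-52 - 1*(-47)) + 2*(1/(-3))**2*(3 + (1/(-3))**2)) = -75*((-52 + 47) + 2*(-1/3)**2*(3 + (-1/3)**2)) = -75*(-5 + 2*(1/9)*(3 + 1/9)) = -75*(-5 + 2*(1/9)*(28/9)) = -75*(-5 + 56/81) = -75*(-349/81) = 8725/27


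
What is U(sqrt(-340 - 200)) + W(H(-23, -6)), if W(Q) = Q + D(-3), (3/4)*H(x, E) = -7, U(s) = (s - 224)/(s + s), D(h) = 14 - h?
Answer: 49/6 + 56*I*sqrt(15)/45 ≈ 8.1667 + 4.8197*I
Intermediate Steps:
U(s) = (-224 + s)/(2*s) (U(s) = (-224 + s)/((2*s)) = (-224 + s)*(1/(2*s)) = (-224 + s)/(2*s))
H(x, E) = -28/3 (H(x, E) = (4/3)*(-7) = -28/3)
W(Q) = 17 + Q (W(Q) = Q + (14 - 1*(-3)) = Q + (14 + 3) = Q + 17 = 17 + Q)
U(sqrt(-340 - 200)) + W(H(-23, -6)) = (-224 + sqrt(-340 - 200))/(2*(sqrt(-340 - 200))) + (17 - 28/3) = (-224 + sqrt(-540))/(2*(sqrt(-540))) + 23/3 = (-224 + 6*I*sqrt(15))/(2*((6*I*sqrt(15)))) + 23/3 = (-I*sqrt(15)/90)*(-224 + 6*I*sqrt(15))/2 + 23/3 = -I*sqrt(15)*(-224 + 6*I*sqrt(15))/180 + 23/3 = 23/3 - I*sqrt(15)*(-224 + 6*I*sqrt(15))/180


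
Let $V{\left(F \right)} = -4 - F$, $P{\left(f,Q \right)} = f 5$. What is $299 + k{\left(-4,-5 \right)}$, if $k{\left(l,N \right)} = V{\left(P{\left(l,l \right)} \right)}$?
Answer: $315$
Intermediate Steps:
$P{\left(f,Q \right)} = 5 f$
$k{\left(l,N \right)} = -4 - 5 l$
$299 + k{\left(-4,-5 \right)} = 299 - -16 = 299 + \left(-4 + 20\right) = 299 + 16 = 315$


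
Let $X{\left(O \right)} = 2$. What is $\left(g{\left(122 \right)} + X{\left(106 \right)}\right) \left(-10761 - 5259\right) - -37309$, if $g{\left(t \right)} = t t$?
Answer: $-238436411$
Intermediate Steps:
$g{\left(t \right)} = t^{2}$
$\left(g{\left(122 \right)} + X{\left(106 \right)}\right) \left(-10761 - 5259\right) - -37309 = \left(122^{2} + 2\right) \left(-10761 - 5259\right) - -37309 = \left(14884 + 2\right) \left(-16020\right) + 37309 = 14886 \left(-16020\right) + 37309 = -238473720 + 37309 = -238436411$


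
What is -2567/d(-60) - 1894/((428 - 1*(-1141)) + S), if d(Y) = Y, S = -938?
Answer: 1506137/37860 ≈ 39.782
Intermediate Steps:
-2567/d(-60) - 1894/((428 - 1*(-1141)) + S) = -2567/(-60) - 1894/((428 - 1*(-1141)) - 938) = -2567*(-1/60) - 1894/((428 + 1141) - 938) = 2567/60 - 1894/(1569 - 938) = 2567/60 - 1894/631 = 1506137/37860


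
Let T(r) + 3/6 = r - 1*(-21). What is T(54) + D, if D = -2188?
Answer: -4227/2 ≈ -2113.5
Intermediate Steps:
T(r) = 41/2 + r (T(r) = -½ + (r - 1*(-21)) = -½ + (r + 21) = -½ + (21 + r) = 41/2 + r)
T(54) + D = (41/2 + 54) - 2188 = 149/2 - 2188 = -4227/2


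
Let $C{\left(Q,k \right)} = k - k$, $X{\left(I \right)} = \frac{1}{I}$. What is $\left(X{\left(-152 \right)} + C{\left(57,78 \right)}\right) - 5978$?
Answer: $- \frac{908657}{152} \approx -5978.0$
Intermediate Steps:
$C{\left(Q,k \right)} = 0$
$\left(X{\left(-152 \right)} + C{\left(57,78 \right)}\right) - 5978 = \left(\frac{1}{-152} + 0\right) - 5978 = \left(- \frac{1}{152} + 0\right) - 5978 = - \frac{1}{152} - 5978 = - \frac{908657}{152}$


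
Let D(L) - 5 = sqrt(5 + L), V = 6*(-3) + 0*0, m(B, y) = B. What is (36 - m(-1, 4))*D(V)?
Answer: 185 + 37*I*sqrt(13) ≈ 185.0 + 133.41*I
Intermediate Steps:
V = -18 (V = -18 + 0 = -18)
D(L) = 5 + sqrt(5 + L)
(36 - m(-1, 4))*D(V) = (36 - 1*(-1))*(5 + sqrt(5 - 18)) = (36 + 1)*(5 + sqrt(-13)) = 37*(5 + I*sqrt(13)) = 185 + 37*I*sqrt(13)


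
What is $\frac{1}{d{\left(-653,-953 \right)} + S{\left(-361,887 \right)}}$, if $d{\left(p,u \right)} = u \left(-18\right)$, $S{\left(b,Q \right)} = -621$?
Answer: $\frac{1}{16533} \approx 6.0485 \cdot 10^{-5}$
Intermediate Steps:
$d{\left(p,u \right)} = - 18 u$
$\frac{1}{d{\left(-653,-953 \right)} + S{\left(-361,887 \right)}} = \frac{1}{\left(-18\right) \left(-953\right) - 621} = \frac{1}{17154 - 621} = \frac{1}{16533}$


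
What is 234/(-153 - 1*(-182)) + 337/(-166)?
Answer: 29071/4814 ≈ 6.0388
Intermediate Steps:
234/(-153 - 1*(-182)) + 337/(-166) = 234/(-153 + 182) + 337*(-1/166) = 234/29 - 337/166 = 29071/4814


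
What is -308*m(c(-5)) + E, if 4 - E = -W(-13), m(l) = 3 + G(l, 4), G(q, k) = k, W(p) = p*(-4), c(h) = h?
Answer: -2100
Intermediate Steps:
W(p) = -4*p
m(l) = 7 (m(l) = 3 + 4 = 7)
E = 56 (E = 4 - (-1)*(-4*(-13)) = 4 - (-1)*52 = 4 - 1*(-52) = 4 + 52 = 56)
-308*m(c(-5)) + E = -308*7 + 56 = -2156 + 56 = -2100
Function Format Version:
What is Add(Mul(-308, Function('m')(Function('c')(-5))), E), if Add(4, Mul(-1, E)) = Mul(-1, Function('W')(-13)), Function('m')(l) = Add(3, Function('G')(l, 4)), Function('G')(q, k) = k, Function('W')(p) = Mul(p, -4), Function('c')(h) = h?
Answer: -2100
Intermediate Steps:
Function('W')(p) = Mul(-4, p)
Function('m')(l) = 7 (Function('m')(l) = Add(3, 4) = 7)
E = 56 (E = Add(4, Mul(-1, Mul(-1, Mul(-4, -13)))) = Add(4, Mul(-1, Mul(-1, 52))) = Add(4, Mul(-1, -52)) = Add(4, 52) = 56)
Add(Mul(-308, Function('m')(Function('c')(-5))), E) = Add(Mul(-308, 7), 56) = Add(-2156, 56) = -2100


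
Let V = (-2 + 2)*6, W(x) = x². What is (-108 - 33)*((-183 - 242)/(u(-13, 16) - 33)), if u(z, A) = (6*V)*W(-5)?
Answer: -19975/11 ≈ -1815.9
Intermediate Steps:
V = 0 (V = 0*6 = 0)
u(z, A) = 0 (u(z, A) = (6*0)*(-5)² = 0*25 = 0)
(-108 - 33)*((-183 - 242)/(u(-13, 16) - 33)) = (-108 - 33)*((-183 - 242)/(0 - 33)) = -(-59925)/(-33) = -(-59925)*(-1)/33 = -141*425/33 = -19975/11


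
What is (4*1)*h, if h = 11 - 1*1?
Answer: 40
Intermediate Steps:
h = 10 (h = 11 - 1 = 10)
(4*1)*h = (4*1)*10 = 4*10 = 40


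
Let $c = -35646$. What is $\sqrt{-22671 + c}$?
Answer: $i \sqrt{58317} \approx 241.49 i$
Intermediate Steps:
$\sqrt{-22671 + c} = \sqrt{-22671 - 35646} = \sqrt{-58317} = i \sqrt{58317}$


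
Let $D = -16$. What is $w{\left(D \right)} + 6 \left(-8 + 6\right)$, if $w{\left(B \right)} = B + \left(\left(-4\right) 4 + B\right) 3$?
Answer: $-124$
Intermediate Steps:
$w{\left(B \right)} = -48 + 4 B$ ($w{\left(B \right)} = B + \left(-16 + B\right) 3 = B + \left(-48 + 3 B\right) = -48 + 4 B$)
$w{\left(D \right)} + 6 \left(-8 + 6\right) = \left(-48 + 4 \left(-16\right)\right) + 6 \left(-8 + 6\right) = \left(-48 - 64\right) + 6 \left(-2\right) = -112 - 12 = -124$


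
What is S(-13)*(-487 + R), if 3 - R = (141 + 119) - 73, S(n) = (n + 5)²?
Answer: -42944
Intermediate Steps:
S(n) = (5 + n)²
R = -184 (R = 3 - ((141 + 119) - 73) = 3 - (260 - 73) = 3 - 1*187 = 3 - 187 = -184)
S(-13)*(-487 + R) = (5 - 13)²*(-487 - 184) = (-8)²*(-671) = 64*(-671) = -42944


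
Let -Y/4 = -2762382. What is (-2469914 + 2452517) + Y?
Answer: 11032131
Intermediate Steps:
Y = 11049528 (Y = -4*(-2762382) = 11049528)
(-2469914 + 2452517) + Y = (-2469914 + 2452517) + 11049528 = -17397 + 11049528 = 11032131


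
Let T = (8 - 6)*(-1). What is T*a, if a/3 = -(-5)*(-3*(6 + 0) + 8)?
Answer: 300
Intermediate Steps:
T = -2 (T = 2*(-1) = -2)
a = -150 (a = 3*(-(-5)*(-3*(6 + 0) + 8)) = 3*(-(-5)*(-3*6 + 8)) = 3*(-(-5)*(-18 + 8)) = 3*(-(-5)*(-10)) = 3*(-1*50) = 3*(-50) = -150)
T*a = -2*(-150) = 300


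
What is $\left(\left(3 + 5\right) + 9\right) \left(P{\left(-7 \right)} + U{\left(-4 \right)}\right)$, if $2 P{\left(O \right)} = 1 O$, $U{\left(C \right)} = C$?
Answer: $- \frac{255}{2} \approx -127.5$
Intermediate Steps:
$P{\left(O \right)} = \frac{O}{2}$ ($P{\left(O \right)} = \frac{1 O}{2} = \frac{O}{2}$)
$\left(\left(3 + 5\right) + 9\right) \left(P{\left(-7 \right)} + U{\left(-4 \right)}\right) = \left(\left(3 + 5\right) + 9\right) \left(\frac{1}{2} \left(-7\right) - 4\right) = \left(8 + 9\right) \left(- \frac{7}{2} - 4\right) = 17 \left(- \frac{15}{2}\right) = - \frac{255}{2}$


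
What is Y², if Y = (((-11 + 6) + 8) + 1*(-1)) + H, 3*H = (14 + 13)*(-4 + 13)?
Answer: 6889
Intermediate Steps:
H = 81 (H = ((14 + 13)*(-4 + 13))/3 = (27*9)/3 = (⅓)*243 = 81)
Y = 83 (Y = (((-11 + 6) + 8) + 1*(-1)) + 81 = ((-5 + 8) - 1) + 81 = (3 - 1) + 81 = 2 + 81 = 83)
Y² = 83² = 6889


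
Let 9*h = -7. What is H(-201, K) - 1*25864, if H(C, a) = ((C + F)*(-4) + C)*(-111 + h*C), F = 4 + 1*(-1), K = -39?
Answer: 928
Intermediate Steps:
h = -7/9 (h = (1/9)*(-7) = -7/9 ≈ -0.77778)
F = 3 (F = 4 - 1 = 3)
H(C, a) = (-111 - 7*C/9)*(-12 - 3*C) (H(C, a) = ((C + 3)*(-4) + C)*(-111 - 7*C/9) = ((3 + C)*(-4) + C)*(-111 - 7*C/9) = ((-12 - 4*C) + C)*(-111 - 7*C/9) = (-12 - 3*C)*(-111 - 7*C/9) = (-111 - 7*C/9)*(-12 - 3*C))
H(-201, K) - 1*25864 = (1332 + (7/3)*(-201)**2 + (1027/3)*(-201)) - 1*25864 = (1332 + (7/3)*40401 - 68809) - 25864 = (1332 + 94269 - 68809) - 25864 = 26792 - 25864 = 928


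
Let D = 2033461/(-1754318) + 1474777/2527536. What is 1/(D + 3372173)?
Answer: 2217050950224/7476278077760694247 ≈ 2.9654e-7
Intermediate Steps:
D = -1276209022505/2217050950224 (D = 2033461*(-1/1754318) + 1474777*(1/2527536) = -2033461/1754318 + 1474777/2527536 = -1276209022505/2217050950224 ≈ -0.57563)
1/(D + 3372173) = 1/(-1276209022505/2217050950224 + 3372173) = 1/(7476278077760694247/2217050950224) = 2217050950224/7476278077760694247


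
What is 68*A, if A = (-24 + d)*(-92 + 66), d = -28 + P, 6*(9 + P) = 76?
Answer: 256360/3 ≈ 85453.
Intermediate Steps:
P = 11/3 (P = -9 + (⅙)*76 = -9 + 38/3 = 11/3 ≈ 3.6667)
d = -73/3 (d = -28 + 11/3 = -73/3 ≈ -24.333)
A = 3770/3 (A = (-24 - 73/3)*(-92 + 66) = -145/3*(-26) = 3770/3 ≈ 1256.7)
68*A = 68*(3770/3) = 256360/3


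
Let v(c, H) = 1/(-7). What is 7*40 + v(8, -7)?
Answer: 1959/7 ≈ 279.86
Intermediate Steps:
v(c, H) = -⅐
7*40 + v(8, -7) = 7*40 - ⅐ = 280 - ⅐ = 1959/7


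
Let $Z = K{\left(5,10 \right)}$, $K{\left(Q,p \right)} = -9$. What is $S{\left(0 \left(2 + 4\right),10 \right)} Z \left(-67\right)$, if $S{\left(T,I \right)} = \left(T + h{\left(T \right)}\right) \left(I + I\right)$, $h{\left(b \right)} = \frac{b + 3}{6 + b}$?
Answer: $6030$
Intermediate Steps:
$Z = -9$
$h{\left(b \right)} = \frac{3 + b}{6 + b}$
$S{\left(T,I \right)} = 2 I \left(T + \frac{3 + T}{6 + T}\right)$ ($S{\left(T,I \right)} = \left(T + \frac{3 + T}{6 + T}\right) \left(I + I\right) = \left(T + \frac{3 + T}{6 + T}\right) 2 I = 2 I \left(T + \frac{3 + T}{6 + T}\right)$)
$S{\left(0 \left(2 + 4\right),10 \right)} Z \left(-67\right) = 2 \cdot 10 \frac{1}{6 + 0 \left(2 + 4\right)} \left(3 + 0 \left(2 + 4\right) + 0 \left(2 + 4\right) \left(6 + 0 \left(2 + 4\right)\right)\right) \left(-9\right) \left(-67\right) = 2 \cdot 10 \frac{1}{6 + 0 \cdot 6} \left(3 + 0 \cdot 6 + 0 \cdot 6 \left(6 + 0 \cdot 6\right)\right) \left(-9\right) \left(-67\right) = 2 \cdot 10 \frac{1}{6 + 0} \left(3 + 0 + 0 \left(6 + 0\right)\right) \left(-9\right) \left(-67\right) = 2 \cdot 10 \cdot \frac{1}{6} \left(3 + 0 + 0 \cdot 6\right) \left(-9\right) \left(-67\right) = 2 \cdot 10 \cdot \frac{1}{6} \left(3 + 0 + 0\right) \left(-9\right) \left(-67\right) = 2 \cdot 10 \cdot \frac{1}{6} \cdot 3 \left(-9\right) \left(-67\right) = 10 \left(-9\right) \left(-67\right) = \left(-90\right) \left(-67\right) = 6030$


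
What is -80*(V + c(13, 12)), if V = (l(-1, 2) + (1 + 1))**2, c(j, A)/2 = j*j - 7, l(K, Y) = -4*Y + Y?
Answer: -27200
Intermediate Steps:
l(K, Y) = -3*Y
c(j, A) = -14 + 2*j**2 (c(j, A) = 2*(j*j - 7) = 2*(j**2 - 7) = 2*(-7 + j**2) = -14 + 2*j**2)
V = 16 (V = (-3*2 + (1 + 1))**2 = (-6 + 2)**2 = (-4)**2 = 16)
-80*(V + c(13, 12)) = -80*(16 + (-14 + 2*13**2)) = -80*(16 + (-14 + 2*169)) = -80*(16 + (-14 + 338)) = -80*(16 + 324) = -80*340 = -27200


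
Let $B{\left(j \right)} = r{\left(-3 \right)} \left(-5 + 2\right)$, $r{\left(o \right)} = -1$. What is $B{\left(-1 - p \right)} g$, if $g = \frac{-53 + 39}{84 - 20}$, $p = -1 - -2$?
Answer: $- \frac{21}{32} \approx -0.65625$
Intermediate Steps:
$p = 1$ ($p = -1 + 2 = 1$)
$g = - \frac{7}{32}$ ($g = - \frac{14}{64} = \left(-14\right) \frac{1}{64} = - \frac{7}{32} \approx -0.21875$)
$B{\left(j \right)} = 3$ ($B{\left(j \right)} = - (-5 + 2) = \left(-1\right) \left(-3\right) = 3$)
$B{\left(-1 - p \right)} g = 3 \left(- \frac{7}{32}\right) = - \frac{21}{32}$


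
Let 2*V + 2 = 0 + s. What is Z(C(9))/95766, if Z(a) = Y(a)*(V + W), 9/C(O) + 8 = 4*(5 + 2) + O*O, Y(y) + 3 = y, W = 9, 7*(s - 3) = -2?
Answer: -917/3224122 ≈ -0.00028442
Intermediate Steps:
s = 19/7 (s = 3 + (⅐)*(-2) = 3 - 2/7 = 19/7 ≈ 2.7143)
Y(y) = -3 + y
V = 5/14 (V = -1 + (0 + 19/7)/2 = -1 + (½)*(19/7) = -1 + 19/14 = 5/14 ≈ 0.35714)
C(O) = 9/(20 + O²) (C(O) = 9/(-8 + (4*(5 + 2) + O*O)) = 9/(-8 + (4*7 + O²)) = 9/(-8 + (28 + O²)) = 9/(20 + O²))
Z(a) = -393/14 + 131*a/14 (Z(a) = (-3 + a)*(5/14 + 9) = (-3 + a)*(131/14) = -393/14 + 131*a/14)
Z(C(9))/95766 = (-393/14 + 131*(9/(20 + 9²))/14)/95766 = (-393/14 + 131*(9/(20 + 81))/14)*(1/95766) = (-393/14 + 131*(9/101)/14)*(1/95766) = (-393/14 + 131*(9*(1/101))/14)*(1/95766) = (-393/14 + (131/14)*(9/101))*(1/95766) = (-393/14 + 1179/1414)*(1/95766) = -2751/101*1/95766 = -917/3224122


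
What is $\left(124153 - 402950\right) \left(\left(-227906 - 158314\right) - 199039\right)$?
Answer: $163168453423$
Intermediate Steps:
$\left(124153 - 402950\right) \left(\left(-227906 - 158314\right) - 199039\right) = - 278797 \left(\left(-227906 - 158314\right) - 199039\right) = - 278797 \left(-386220 - 199039\right) = \left(-278797\right) \left(-585259\right) = 163168453423$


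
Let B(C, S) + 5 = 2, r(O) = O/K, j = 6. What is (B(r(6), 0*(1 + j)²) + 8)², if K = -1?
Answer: 25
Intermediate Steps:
r(O) = -O (r(O) = O/(-1) = O*(-1) = -O)
B(C, S) = -3 (B(C, S) = -5 + 2 = -3)
(B(r(6), 0*(1 + j)²) + 8)² = (-3 + 8)² = 5² = 25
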